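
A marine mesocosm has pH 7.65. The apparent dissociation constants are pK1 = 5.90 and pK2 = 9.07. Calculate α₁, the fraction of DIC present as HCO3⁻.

α₁ = 0.947

α₁ = 1 / (1 + [H⁺]/K1 + K2/[H⁺]) = 1 / (1 + 10^-1.75 + 10^-1.42)
   = 1 / (1 + 0.017783 + 0.038019) = 1/1.0558 = 0.9471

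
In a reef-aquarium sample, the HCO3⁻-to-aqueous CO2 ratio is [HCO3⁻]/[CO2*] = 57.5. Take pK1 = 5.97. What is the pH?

pH = 7.73

From K1 = [H⁺][HCO3⁻]/[CO2*]:  pH = pK1 + log₁₀([HCO3⁻]/[CO2*])
log₁₀(57.5) = +1.760
pH = 5.97 + (+1.760) = 7.73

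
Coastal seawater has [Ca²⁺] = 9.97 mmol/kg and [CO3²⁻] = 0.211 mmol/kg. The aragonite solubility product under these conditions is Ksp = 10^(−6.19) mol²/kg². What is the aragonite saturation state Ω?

Ksp = 10^(−6.19) = 6.457×10^-7
Ω = [Ca²⁺][CO3²⁻]/Ksp = (9.97×10^-3)(0.211×10^-3) / 6.457×10^-7 = 3.26

Ω = 3.26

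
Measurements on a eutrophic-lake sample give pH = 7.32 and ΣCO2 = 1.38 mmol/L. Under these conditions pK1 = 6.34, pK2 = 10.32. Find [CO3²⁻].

[CO3²⁻] = 1.25 μmol/L

α₂ = 1 / (1 + [H⁺]/K2 + [H⁺]²/(K1K2)) = 1 / (1 + 10^+3.00 + 10^+2.02)
   = 1 / (1 + 1000.0 + 104.71) = 1/1105.7 = 0.0009044
[CO3²⁻] = α₂ × DIC = 0.0009044 × 1.38 = 0.00125 mmol/L = 1.25 μmol/L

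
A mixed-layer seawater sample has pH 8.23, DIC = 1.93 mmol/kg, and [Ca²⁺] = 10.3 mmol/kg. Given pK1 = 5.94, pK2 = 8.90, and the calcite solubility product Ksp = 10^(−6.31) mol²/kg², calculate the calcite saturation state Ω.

α₂ = 1 / (1 + [H⁺]/K2 + [H⁺]²/(K1K2)) = 1 / (1 + 10^+0.67 + 10^-1.62)
   = 1 / (1 + 4.6774 + 0.023988) = 1/5.7013 = 0.1754
[CO3²⁻] = α₂ × DIC = 0.1754 × 1.93 = 0.3385 mmol/kg
Ksp = 10^(−6.31) = 4.898×10^-7
Ω = [Ca²⁺][CO3²⁻]/Ksp = (10.3×10^-3)(3.385×10^-4) / 4.898×10^-7 = 7.12

Ω = 7.12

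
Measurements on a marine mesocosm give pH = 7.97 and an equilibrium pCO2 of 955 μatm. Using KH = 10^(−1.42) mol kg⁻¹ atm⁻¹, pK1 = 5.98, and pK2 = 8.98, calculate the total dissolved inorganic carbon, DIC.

[CO2*] = KH · pCO2 = 10^(−1.42) × 955×10^-6 = 3.631×10^-5 mol/kg
α₀ = 1/(1 + K1/[H⁺] + K1K2/[H⁺]²) = 1/(1 + 10^+1.99 + 10^+0.98) = 0.009236
DIC = [CO2*]/α₀ = 3.631×10^-5 / 0.009236 = 3.93 mmol/kg

DIC = 3.93 mmol/kg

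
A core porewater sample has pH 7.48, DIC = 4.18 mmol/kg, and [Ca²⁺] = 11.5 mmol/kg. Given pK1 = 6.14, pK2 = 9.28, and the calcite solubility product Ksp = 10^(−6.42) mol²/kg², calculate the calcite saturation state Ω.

Ω = 1.89

α₂ = 1 / (1 + [H⁺]/K2 + [H⁺]²/(K1K2)) = 1 / (1 + 10^+1.80 + 10^+0.46)
   = 1 / (1 + 63.096 + 2.8840) = 1/66.980 = 0.01493
[CO3²⁻] = α₂ × DIC = 0.01493 × 4.18 = 0.06241 mmol/kg
Ksp = 10^(−6.42) = 3.802×10^-7
Ω = [Ca²⁺][CO3²⁻]/Ksp = (11.5×10^-3)(6.241×10^-5) / 3.802×10^-7 = 1.89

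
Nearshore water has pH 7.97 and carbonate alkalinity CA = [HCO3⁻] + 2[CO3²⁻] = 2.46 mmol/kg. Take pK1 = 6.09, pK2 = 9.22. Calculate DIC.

DIC = 2.36 mmol/kg

CA = [HCO3⁻] + 2[CO3²⁻] = (α₁ + 2α₂)·DIC
At pH 7.97: [H⁺]/K1 = 10^-1.88 = 0.013183, K2/[H⁺] = 10^-1.25 = 0.056234
α₁ = 1/(1 + 0.013183 + 0.056234) = 1/1.0694 = 0.9351; α₂ = α₁·K2/[H⁺] = 0.05258
α₁ + 2α₂ = 1.0403
DIC = CA / (α₁ + 2α₂) = 2.46 / 1.0403 = 2.36 mmol/kg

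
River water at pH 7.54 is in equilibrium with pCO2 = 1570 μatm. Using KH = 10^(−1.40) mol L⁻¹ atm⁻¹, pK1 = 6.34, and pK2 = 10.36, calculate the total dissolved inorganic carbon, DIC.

DIC = 1.05 mmol/L

[CO2*] = KH · pCO2 = 10^(−1.40) × 1570×10^-6 = 6.250×10^-5 mol/L
α₀ = 1/(1 + K1/[H⁺] + K1K2/[H⁺]²) = 1/(1 + 10^+1.20 + 10^-1.62) = 0.05927
DIC = [CO2*]/α₀ = 6.250×10^-5 / 0.05927 = 1.05 mmol/L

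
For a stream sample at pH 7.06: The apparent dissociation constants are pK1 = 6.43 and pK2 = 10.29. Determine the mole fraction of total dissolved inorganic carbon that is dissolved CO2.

α₀ = 0.190

α₀ = 1 / (1 + K1/[H⁺] + K1K2/[H⁺]²) = 1 / (1 + 10^+0.63 + 10^-2.60)
   = 1 / (1 + 4.2658 + 0.0025119) = 1/5.2683 = 0.1898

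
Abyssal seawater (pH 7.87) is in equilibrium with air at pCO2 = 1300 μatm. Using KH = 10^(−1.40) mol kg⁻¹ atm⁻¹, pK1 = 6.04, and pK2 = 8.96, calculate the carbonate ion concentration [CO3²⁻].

[CO2*] = KH · pCO2 = 10^(−1.40) × 1300×10^-6 = 5.175×10^-5 mol/kg
α₀ = 1/(1 + K1/[H⁺] + K1K2/[H⁺]²) = 1/(1 + 10^+1.83 + 10^+0.74) = 0.01349
DIC = [CO2*]/α₀ = 5.175×10^-5 / 0.01349 = 3.835 mmol/kg
[CO3²⁻] = α₂·DIC; α₂ = 0.07416, so [CO3²⁻] = 0.07416 × 3.835 = 0.284 mmol/kg

[CO3²⁻] = 0.284 mmol/kg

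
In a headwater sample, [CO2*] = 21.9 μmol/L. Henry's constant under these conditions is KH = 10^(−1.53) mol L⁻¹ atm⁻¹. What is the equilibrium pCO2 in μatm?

KH = 10^(−1.53) = 2.951×10^-2 mol L⁻¹ atm⁻¹
pCO2 = [CO2*]/KH = 21.9×10^-6 / 2.951×10^-2 = 7.42×10^-4 atm = 742 μatm

pCO2 = 742 μatm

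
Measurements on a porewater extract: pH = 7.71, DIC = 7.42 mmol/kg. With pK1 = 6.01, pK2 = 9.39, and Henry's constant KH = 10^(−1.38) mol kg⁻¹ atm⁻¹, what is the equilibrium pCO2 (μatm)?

pCO2 = 3410 μatm

α₀ = 1 / (1 + K1/[H⁺] + K1K2/[H⁺]²) = 1 / (1 + 10^+1.70 + 10^+0.02)
   = 1 / (1 + 50.119 + 1.0471) = 1/52.166 = 0.01917
[CO2*] = α₀ × DIC = 0.01917 × 7.42 = 0.1422 mmol/kg
pCO2 = [CO2*]/KH = 1.422×10^-4 / 4.169×10^-2 = 3410 μatm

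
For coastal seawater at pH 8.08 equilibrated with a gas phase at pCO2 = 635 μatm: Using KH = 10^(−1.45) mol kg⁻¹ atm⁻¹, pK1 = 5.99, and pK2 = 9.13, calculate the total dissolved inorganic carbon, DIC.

DIC = 3.04 mmol/kg

[CO2*] = KH · pCO2 = 10^(−1.45) × 635×10^-6 = 2.253×10^-5 mol/kg
α₀ = 1/(1 + K1/[H⁺] + K1K2/[H⁺]²) = 1/(1 + 10^+2.09 + 10^+1.04) = 0.007408
DIC = [CO2*]/α₀ = 2.253×10^-5 / 0.007408 = 3.04 mmol/kg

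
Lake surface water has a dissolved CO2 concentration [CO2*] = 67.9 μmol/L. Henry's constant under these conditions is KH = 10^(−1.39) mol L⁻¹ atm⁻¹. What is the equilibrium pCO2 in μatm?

KH = 10^(−1.39) = 4.074×10^-2 mol L⁻¹ atm⁻¹
pCO2 = [CO2*]/KH = 67.9×10^-6 / 4.074×10^-2 = 1.67×10^-3 atm = 1670 μatm

pCO2 = 1670 μatm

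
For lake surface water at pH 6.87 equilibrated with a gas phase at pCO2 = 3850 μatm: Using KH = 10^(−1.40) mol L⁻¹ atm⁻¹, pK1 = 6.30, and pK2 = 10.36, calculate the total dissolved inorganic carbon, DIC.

[CO2*] = KH · pCO2 = 10^(−1.40) × 3850×10^-6 = 1.533×10^-4 mol/L
α₀ = 1/(1 + K1/[H⁺] + K1K2/[H⁺]²) = 1/(1 + 10^+0.57 + 10^-2.92) = 0.2120
DIC = [CO2*]/α₀ = 1.533×10^-4 / 0.2120 = 0.723 mmol/L

DIC = 0.723 mmol/L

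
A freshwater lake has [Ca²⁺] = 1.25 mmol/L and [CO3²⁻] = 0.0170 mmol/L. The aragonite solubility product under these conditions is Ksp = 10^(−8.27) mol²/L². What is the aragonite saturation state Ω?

Ksp = 10^(−8.27) = 5.370×10^-9
Ω = [Ca²⁺][CO3²⁻]/Ksp = (1.25×10^-3)(0.0170×10^-3) / 5.370×10^-9 = 3.96

Ω = 3.96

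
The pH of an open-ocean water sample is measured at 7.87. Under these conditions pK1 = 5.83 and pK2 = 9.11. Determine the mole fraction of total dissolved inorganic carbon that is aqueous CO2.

α₀ = 1 / (1 + K1/[H⁺] + K1K2/[H⁺]²) = 1 / (1 + 10^+2.04 + 10^+0.80)
   = 1 / (1 + 109.65 + 6.3096) = 1/116.96 = 0.008550

α₀ = 0.00855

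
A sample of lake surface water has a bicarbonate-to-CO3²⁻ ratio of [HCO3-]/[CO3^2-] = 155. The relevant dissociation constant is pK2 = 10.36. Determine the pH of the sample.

From K2 = [H⁺][CO3^2-]/[HCO3-]:  pH = pK2 − log₁₀([HCO3-]/[CO3^2-])
log₁₀(155) = +2.190
pH = 10.36 − (+2.190) = 8.17

pH = 8.17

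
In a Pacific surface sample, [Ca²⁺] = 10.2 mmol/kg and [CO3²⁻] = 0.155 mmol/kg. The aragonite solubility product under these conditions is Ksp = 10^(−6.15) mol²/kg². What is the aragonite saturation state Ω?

Ksp = 10^(−6.15) = 7.079×10^-7
Ω = [Ca²⁺][CO3²⁻]/Ksp = (10.2×10^-3)(0.155×10^-3) / 7.079×10^-7 = 2.23

Ω = 2.23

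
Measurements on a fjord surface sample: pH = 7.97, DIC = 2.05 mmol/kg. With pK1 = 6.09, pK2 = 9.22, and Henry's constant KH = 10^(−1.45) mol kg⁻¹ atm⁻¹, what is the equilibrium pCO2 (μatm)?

α₀ = 1 / (1 + K1/[H⁺] + K1K2/[H⁺]²) = 1 / (1 + 10^+1.88 + 10^+0.63)
   = 1 / (1 + 75.858 + 4.2658) = 1/81.124 = 0.01233
[CO2*] = α₀ × DIC = 0.01233 × 2.05 = 0.02527 mmol/kg
pCO2 = [CO2*]/KH = 2.527×10^-5 / 3.548×10^-2 = 712 μatm

pCO2 = 712 μatm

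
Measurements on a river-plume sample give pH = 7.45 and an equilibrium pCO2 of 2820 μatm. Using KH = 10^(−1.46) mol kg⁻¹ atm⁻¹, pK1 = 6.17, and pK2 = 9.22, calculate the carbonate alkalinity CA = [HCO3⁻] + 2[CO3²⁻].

[CO2*] = KH · pCO2 = 10^(−1.46) × 2820×10^-6 = 9.778×10^-5 mol/kg
α₀ = 1/(1 + K1/[H⁺] + K1K2/[H⁺]²) = 1/(1 + 10^+1.28 + 10^-0.49) = 0.04907
DIC = [CO2*]/α₀ = 9.778×10^-5 / 0.04907 = 1.993 mmol/kg
CA = (α₁ + 2α₂)·DIC = (0.9350 + 2×0.01588) × 1.993 = 1.93 mmol/kg

CA = 1.93 mmol/kg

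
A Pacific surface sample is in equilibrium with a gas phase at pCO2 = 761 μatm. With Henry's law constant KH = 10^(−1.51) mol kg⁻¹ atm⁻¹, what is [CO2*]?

[CO2*] = 23.5 μmol/kg

KH = 10^(−1.51) = 3.090×10^-2 mol kg⁻¹ atm⁻¹
[CO2*] = KH · pCO2 = 3.090×10^-2 × 761×10^-6 atm = 2.35×10^-5 mol/kg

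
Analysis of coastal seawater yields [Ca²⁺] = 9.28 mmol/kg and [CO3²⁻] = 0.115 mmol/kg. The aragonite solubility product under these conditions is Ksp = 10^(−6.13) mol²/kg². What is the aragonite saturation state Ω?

Ω = 1.44

Ksp = 10^(−6.13) = 7.413×10^-7
Ω = [Ca²⁺][CO3²⁻]/Ksp = (9.28×10^-3)(0.115×10^-3) / 7.413×10^-7 = 1.44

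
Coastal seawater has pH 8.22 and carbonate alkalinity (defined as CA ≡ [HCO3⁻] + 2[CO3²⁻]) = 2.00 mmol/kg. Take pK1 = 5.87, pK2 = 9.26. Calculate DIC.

DIC = 1.85 mmol/kg

CA = [HCO3⁻] + 2[CO3²⁻] = (α₁ + 2α₂)·DIC
At pH 8.22: [H⁺]/K1 = 10^-2.35 = 0.0044668, K2/[H⁺] = 10^-1.04 = 0.091201
α₁ = 1/(1 + 0.0044668 + 0.091201) = 1/1.0957 = 0.9127; α₂ = α₁·K2/[H⁺] = 0.08324
α₁ + 2α₂ = 1.0792
DIC = CA / (α₁ + 2α₂) = 2.00 / 1.0792 = 1.85 mmol/kg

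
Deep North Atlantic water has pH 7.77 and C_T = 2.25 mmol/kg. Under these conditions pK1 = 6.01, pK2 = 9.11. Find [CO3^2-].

α₂ = 1 / (1 + [H⁺]/K2 + [H⁺]²/(K1K2)) = 1 / (1 + 10^+1.34 + 10^-0.42)
   = 1 / (1 + 21.878 + 0.38019) = 1/23.258 = 0.04300
[CO3²⁻] = α₂ × DIC = 0.04300 × 2.25 = 0.0967 mmol/kg

[CO3²⁻] = 0.0967 mmol/kg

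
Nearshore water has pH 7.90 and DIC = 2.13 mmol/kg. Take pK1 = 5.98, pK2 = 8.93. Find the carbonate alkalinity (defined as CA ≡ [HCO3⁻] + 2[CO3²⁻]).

CA = [HCO3⁻] + 2[CO3²⁻] = (α₁ + 2α₂)·DIC
At pH 7.90: [H⁺]/K1 = 10^-1.92 = 0.012023, K2/[H⁺] = 10^-1.03 = 0.093325
α₁ = 1/(1 + 0.012023 + 0.093325) = 1/1.1053 = 0.9047; α₂ = α₁·K2/[H⁺] = 0.08443
α₁ + 2α₂ = 1.0736
CA = 1.0736 × 2.13 = 2.29 mmol/kg

CA = 2.29 mmol/kg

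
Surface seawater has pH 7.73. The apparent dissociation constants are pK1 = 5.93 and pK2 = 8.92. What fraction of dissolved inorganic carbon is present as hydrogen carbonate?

α₁ = 1 / (1 + [H⁺]/K1 + K2/[H⁺]) = 1 / (1 + 10^-1.80 + 10^-1.19)
   = 1 / (1 + 0.015849 + 0.064565) = 1/1.0804 = 0.9256

α₁ = 0.926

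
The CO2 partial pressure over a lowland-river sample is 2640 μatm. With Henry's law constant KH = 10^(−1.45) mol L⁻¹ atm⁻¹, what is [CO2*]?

[CO2*] = 93.7 μmol/L

KH = 10^(−1.45) = 3.548×10^-2 mol L⁻¹ atm⁻¹
[CO2*] = KH · pCO2 = 3.548×10^-2 × 2640×10^-6 atm = 9.37×10^-5 mol/L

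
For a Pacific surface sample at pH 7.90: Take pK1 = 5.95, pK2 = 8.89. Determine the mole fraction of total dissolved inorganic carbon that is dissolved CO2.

α₀ = 0.0101

α₀ = 1 / (1 + K1/[H⁺] + K1K2/[H⁺]²) = 1 / (1 + 10^+1.95 + 10^+0.96)
   = 1 / (1 + 89.125 + 9.1201) = 1/99.245 = 0.01008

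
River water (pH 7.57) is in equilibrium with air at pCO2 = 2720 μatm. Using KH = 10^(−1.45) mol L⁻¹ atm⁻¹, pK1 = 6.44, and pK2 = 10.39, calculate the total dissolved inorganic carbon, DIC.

DIC = 1.40 mmol/L

[CO2*] = KH · pCO2 = 10^(−1.45) × 2720×10^-6 = 9.651×10^-5 mol/L
α₀ = 1/(1 + K1/[H⁺] + K1K2/[H⁺]²) = 1/(1 + 10^+1.13 + 10^-1.69) = 0.06892
DIC = [CO2*]/α₀ = 9.651×10^-5 / 0.06892 = 1.40 mmol/L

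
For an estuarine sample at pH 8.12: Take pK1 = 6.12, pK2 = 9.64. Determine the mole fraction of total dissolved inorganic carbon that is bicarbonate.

α₁ = 1 / (1 + [H⁺]/K1 + K2/[H⁺]) = 1 / (1 + 10^-2.00 + 10^-1.52)
   = 1 / (1 + 0.010000 + 0.030200) = 1/1.0402 = 0.9614

α₁ = 0.961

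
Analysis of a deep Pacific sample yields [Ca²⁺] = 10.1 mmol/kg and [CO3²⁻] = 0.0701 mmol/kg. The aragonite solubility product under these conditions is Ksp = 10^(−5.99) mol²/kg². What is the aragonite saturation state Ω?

Ω = 0.692

Ksp = 10^(−5.99) = 1.023×10^-6
Ω = [Ca²⁺][CO3²⁻]/Ksp = (10.1×10^-3)(0.0701×10^-3) / 1.023×10^-6 = 0.692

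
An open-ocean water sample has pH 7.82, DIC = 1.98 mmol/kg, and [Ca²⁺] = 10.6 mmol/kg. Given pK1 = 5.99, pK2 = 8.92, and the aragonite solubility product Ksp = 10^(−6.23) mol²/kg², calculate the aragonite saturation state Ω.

α₂ = 1 / (1 + [H⁺]/K2 + [H⁺]²/(K1K2)) = 1 / (1 + 10^+1.10 + 10^-0.73)
   = 1 / (1 + 12.589 + 0.18621) = 1/13.775 = 0.07259
[CO3²⁻] = α₂ × DIC = 0.07259 × 1.98 = 0.1437 mmol/kg
Ksp = 10^(−6.23) = 5.888×10^-7
Ω = [Ca²⁺][CO3²⁻]/Ksp = (10.6×10^-3)(1.437×10^-4) / 5.888×10^-7 = 2.59

Ω = 2.59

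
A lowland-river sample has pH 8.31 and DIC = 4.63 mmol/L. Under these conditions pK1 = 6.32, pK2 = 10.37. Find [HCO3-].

[HCO3⁻] = 4.54 mmol/L

α₁ = 1 / (1 + [H⁺]/K1 + K2/[H⁺]) = 1 / (1 + 10^-1.99 + 10^-2.06)
   = 1 / (1 + 0.010233 + 0.0087096) = 1/1.0189 = 0.9814
[HCO3⁻] = α₁ × DIC = 0.9814 × 4.63 = 4.54 mmol/L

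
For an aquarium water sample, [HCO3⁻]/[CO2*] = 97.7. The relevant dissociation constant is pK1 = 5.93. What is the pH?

From K1 = [H⁺][HCO3⁻]/[CO2*]:  pH = pK1 + log₁₀([HCO3⁻]/[CO2*])
log₁₀(97.7) = +1.990
pH = 5.93 + (+1.990) = 7.92

pH = 7.92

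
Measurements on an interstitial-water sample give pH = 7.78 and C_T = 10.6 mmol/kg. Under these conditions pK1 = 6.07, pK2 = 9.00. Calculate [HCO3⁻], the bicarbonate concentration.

α₁ = 1 / (1 + [H⁺]/K1 + K2/[H⁺]) = 1 / (1 + 10^-1.71 + 10^-1.22)
   = 1 / (1 + 0.019498 + 0.060256) = 1/1.0798 = 0.9261
[HCO3⁻] = α₁ × DIC = 0.9261 × 10.6 = 9.82 mmol/kg

[HCO3⁻] = 9.82 mmol/kg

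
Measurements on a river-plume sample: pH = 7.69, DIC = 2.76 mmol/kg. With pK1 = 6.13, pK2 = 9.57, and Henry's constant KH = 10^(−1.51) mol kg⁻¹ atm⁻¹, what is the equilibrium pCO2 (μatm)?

α₀ = 1 / (1 + K1/[H⁺] + K1K2/[H⁺]²) = 1 / (1 + 10^+1.56 + 10^-0.32)
   = 1 / (1 + 36.308 + 0.47863) = 1/37.786 = 0.02646
[CO2*] = α₀ × DIC = 0.02646 × 2.76 = 0.07304 mmol/kg
pCO2 = [CO2*]/KH = 7.304×10^-5 / 3.090×10^-2 = 2360 μatm

pCO2 = 2360 μatm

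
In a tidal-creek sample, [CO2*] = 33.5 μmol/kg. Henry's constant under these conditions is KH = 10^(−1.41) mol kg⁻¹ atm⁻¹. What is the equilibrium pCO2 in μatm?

pCO2 = 861 μatm

KH = 10^(−1.41) = 3.890×10^-2 mol kg⁻¹ atm⁻¹
pCO2 = [CO2*]/KH = 33.5×10^-6 / 3.890×10^-2 = 8.61×10^-4 atm = 861 μatm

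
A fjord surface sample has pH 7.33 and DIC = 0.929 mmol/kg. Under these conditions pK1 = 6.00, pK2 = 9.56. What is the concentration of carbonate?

α₂ = 1 / (1 + [H⁺]/K2 + [H⁺]²/(K1K2)) = 1 / (1 + 10^+2.23 + 10^+0.90)
   = 1 / (1 + 169.82 + 7.9433) = 1/178.77 = 0.005594
[CO3²⁻] = α₂ × DIC = 0.005594 × 0.929 = 0.00520 mmol/kg = 5.20 μmol/kg

[CO3²⁻] = 5.20 μmol/kg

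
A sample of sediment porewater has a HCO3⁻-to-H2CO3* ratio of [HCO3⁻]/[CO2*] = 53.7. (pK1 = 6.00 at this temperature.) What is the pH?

From K1 = [H⁺][HCO3⁻]/[CO2*]:  pH = pK1 + log₁₀([HCO3⁻]/[CO2*])
log₁₀(53.7) = +1.730
pH = 6.00 + (+1.730) = 7.73

pH = 7.73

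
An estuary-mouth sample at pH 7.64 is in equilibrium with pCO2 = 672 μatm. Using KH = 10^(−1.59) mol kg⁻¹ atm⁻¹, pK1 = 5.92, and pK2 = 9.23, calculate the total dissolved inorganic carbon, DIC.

DIC = 0.947 mmol/kg

[CO2*] = KH · pCO2 = 10^(−1.59) × 672×10^-6 = 1.727×10^-5 mol/kg
α₀ = 1/(1 + K1/[H⁺] + K1K2/[H⁺]²) = 1/(1 + 10^+1.72 + 10^+0.13) = 0.01824
DIC = [CO2*]/α₀ = 1.727×10^-5 / 0.01824 = 0.947 mmol/kg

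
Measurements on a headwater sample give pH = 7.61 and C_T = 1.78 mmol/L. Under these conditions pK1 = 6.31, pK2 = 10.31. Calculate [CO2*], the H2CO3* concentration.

α₀ = 1 / (1 + K1/[H⁺] + K1K2/[H⁺]²) = 1 / (1 + 10^+1.30 + 10^-1.40)
   = 1 / (1 + 19.953 + 0.039811) = 1/20.992 = 0.04764
[CO2*] = α₀ × DIC = 0.04764 × 1.78 = 0.0848 mmol/L

[CO2*] = 0.0848 mmol/L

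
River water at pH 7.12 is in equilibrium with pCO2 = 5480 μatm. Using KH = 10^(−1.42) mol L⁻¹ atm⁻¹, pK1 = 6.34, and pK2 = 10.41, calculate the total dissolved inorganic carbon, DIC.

[CO2*] = KH · pCO2 = 10^(−1.42) × 5480×10^-6 = 2.083×10^-4 mol/L
α₀ = 1/(1 + K1/[H⁺] + K1K2/[H⁺]²) = 1/(1 + 10^+0.78 + 10^-2.51) = 0.1423
DIC = [CO2*]/α₀ = 2.083×10^-4 / 0.1423 = 1.46 mmol/L

DIC = 1.46 mmol/L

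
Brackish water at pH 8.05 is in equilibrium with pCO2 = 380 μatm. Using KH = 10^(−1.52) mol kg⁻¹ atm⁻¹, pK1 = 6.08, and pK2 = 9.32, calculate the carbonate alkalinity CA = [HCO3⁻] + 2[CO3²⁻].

[CO2*] = KH · pCO2 = 10^(−1.52) × 380×10^-6 = 1.148×10^-5 mol/kg
α₀ = 1/(1 + K1/[H⁺] + K1K2/[H⁺]²) = 1/(1 + 10^+1.97 + 10^+0.70) = 0.01007
DIC = [CO2*]/α₀ = 1.148×10^-5 / 0.01007 = 1.140 mmol/kg
CA = (α₁ + 2α₂)·DIC = (0.9395 + 2×0.05045) × 1.140 = 1.19 mmol/kg

CA = 1.19 mmol/kg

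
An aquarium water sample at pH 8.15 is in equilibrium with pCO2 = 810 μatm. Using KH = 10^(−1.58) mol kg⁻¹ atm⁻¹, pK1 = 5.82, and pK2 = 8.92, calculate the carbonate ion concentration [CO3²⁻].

[CO3²⁻] = 0.774 mmol/kg

[CO2*] = KH · pCO2 = 10^(−1.58) × 810×10^-6 = 2.131×10^-5 mol/kg
α₀ = 1/(1 + K1/[H⁺] + K1K2/[H⁺]²) = 1/(1 + 10^+2.33 + 10^+1.56) = 0.003982
DIC = [CO2*]/α₀ = 2.131×10^-5 / 0.003982 = 5.350 mmol/kg
[CO3²⁻] = α₂·DIC; α₂ = 0.1446, so [CO3²⁻] = 0.1446 × 5.350 = 0.774 mmol/kg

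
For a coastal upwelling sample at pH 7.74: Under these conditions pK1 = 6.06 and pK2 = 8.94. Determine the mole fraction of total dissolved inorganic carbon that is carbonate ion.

α₂ = 1 / (1 + [H⁺]/K2 + [H⁺]²/(K1K2)) = 1 / (1 + 10^+1.20 + 10^-0.48)
   = 1 / (1 + 15.849 + 0.33113) = 1/17.180 = 0.05821

α₂ = 0.0582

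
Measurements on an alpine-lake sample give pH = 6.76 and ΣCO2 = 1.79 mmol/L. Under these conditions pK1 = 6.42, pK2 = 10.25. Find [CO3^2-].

[CO3²⁻] = 0.397 μmol/L

α₂ = 1 / (1 + [H⁺]/K2 + [H⁺]²/(K1K2)) = 1 / (1 + 10^+3.49 + 10^+3.15)
   = 1 / (1 + 3090.3 + 1412.5) = 1/4503.8 = 0.0002220
[CO3²⁻] = α₂ × DIC = 0.0002220 × 1.79 = 0.000397 mmol/L = 0.397 μmol/L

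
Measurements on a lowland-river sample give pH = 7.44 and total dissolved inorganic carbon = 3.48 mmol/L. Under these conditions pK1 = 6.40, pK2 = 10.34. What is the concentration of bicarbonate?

[HCO3⁻] = 3.19 mmol/L

α₁ = 1 / (1 + [H⁺]/K1 + K2/[H⁺]) = 1 / (1 + 10^-1.04 + 10^-2.90)
   = 1 / (1 + 0.091201 + 0.0012589) = 1/1.0925 = 0.9154
[HCO3⁻] = α₁ × DIC = 0.9154 × 3.48 = 3.19 mmol/L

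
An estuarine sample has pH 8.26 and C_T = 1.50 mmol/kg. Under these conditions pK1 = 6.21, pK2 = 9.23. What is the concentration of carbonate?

[CO3²⁻] = 0.144 mmol/kg

α₂ = 1 / (1 + [H⁺]/K2 + [H⁺]²/(K1K2)) = 1 / (1 + 10^+0.97 + 10^-1.08)
   = 1 / (1 + 9.3325 + 0.083176) = 1/10.416 = 0.09601
[CO3²⁻] = α₂ × DIC = 0.09601 × 1.50 = 0.144 mmol/kg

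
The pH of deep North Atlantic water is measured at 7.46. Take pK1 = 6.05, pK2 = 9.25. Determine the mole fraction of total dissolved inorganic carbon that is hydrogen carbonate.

α₁ = 0.948

α₁ = 1 / (1 + [H⁺]/K1 + K2/[H⁺]) = 1 / (1 + 10^-1.41 + 10^-1.79)
   = 1 / (1 + 0.038905 + 0.016218) = 1/1.0551 = 0.9478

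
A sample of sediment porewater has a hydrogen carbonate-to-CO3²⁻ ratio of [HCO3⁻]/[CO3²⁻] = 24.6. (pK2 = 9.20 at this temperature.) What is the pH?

From K2 = [H⁺][CO3²⁻]/[HCO3⁻]:  pH = pK2 − log₁₀([HCO3⁻]/[CO3²⁻])
log₁₀(24.6) = +1.391
pH = 9.20 − (+1.391) = 7.81

pH = 7.81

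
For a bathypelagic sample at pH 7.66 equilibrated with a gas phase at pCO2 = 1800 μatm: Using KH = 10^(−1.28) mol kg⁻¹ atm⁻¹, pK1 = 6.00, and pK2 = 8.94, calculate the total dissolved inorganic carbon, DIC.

DIC = 4.64 mmol/kg

[CO2*] = KH · pCO2 = 10^(−1.28) × 1800×10^-6 = 9.447×10^-5 mol/kg
α₀ = 1/(1 + K1/[H⁺] + K1K2/[H⁺]²) = 1/(1 + 10^+1.66 + 10^+0.38) = 0.02036
DIC = [CO2*]/α₀ = 9.447×10^-5 / 0.02036 = 4.64 mmol/kg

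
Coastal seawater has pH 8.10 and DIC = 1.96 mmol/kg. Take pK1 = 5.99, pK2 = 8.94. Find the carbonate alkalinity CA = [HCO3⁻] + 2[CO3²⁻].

CA = [HCO3⁻] + 2[CO3²⁻] = (α₁ + 2α₂)·DIC
At pH 8.10: [H⁺]/K1 = 10^-2.11 = 0.0077625, K2/[H⁺] = 10^-0.84 = 0.14454
α₁ = 1/(1 + 0.0077625 + 0.14454) = 1/1.1523 = 0.8678; α₂ = α₁·K2/[H⁺] = 0.1254
α₁ + 2α₂ = 1.1187
CA = 1.1187 × 1.96 = 2.19 mmol/kg

CA = 2.19 mmol/kg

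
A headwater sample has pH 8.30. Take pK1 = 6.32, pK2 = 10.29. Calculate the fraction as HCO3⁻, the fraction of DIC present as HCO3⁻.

α₁ = 1 / (1 + [H⁺]/K1 + K2/[H⁺]) = 1 / (1 + 10^-1.98 + 10^-1.99)
   = 1 / (1 + 0.010471 + 0.010233) = 1/1.0207 = 0.9797

α₁ = 0.980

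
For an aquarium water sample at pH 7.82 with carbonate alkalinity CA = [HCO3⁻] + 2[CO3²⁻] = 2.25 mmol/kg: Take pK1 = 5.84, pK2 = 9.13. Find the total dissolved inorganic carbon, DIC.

CA = [HCO3⁻] + 2[CO3²⁻] = (α₁ + 2α₂)·DIC
At pH 7.82: [H⁺]/K1 = 10^-1.98 = 0.010471, K2/[H⁺] = 10^-1.31 = 0.048978
α₁ = 1/(1 + 0.010471 + 0.048978) = 1/1.0594 = 0.9439; α₂ = α₁·K2/[H⁺] = 0.04623
α₁ + 2α₂ = 1.0363
DIC = CA / (α₁ + 2α₂) = 2.25 / 1.0363 = 2.17 mmol/kg

DIC = 2.17 mmol/kg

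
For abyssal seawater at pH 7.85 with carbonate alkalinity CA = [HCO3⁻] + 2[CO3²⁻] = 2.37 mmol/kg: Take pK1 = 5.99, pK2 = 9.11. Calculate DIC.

DIC = 2.28 mmol/kg

CA = [HCO3⁻] + 2[CO3²⁻] = (α₁ + 2α₂)·DIC
At pH 7.85: [H⁺]/K1 = 10^-1.86 = 0.013804, K2/[H⁺] = 10^-1.26 = 0.054954
α₁ = 1/(1 + 0.013804 + 0.054954) = 1/1.0688 = 0.9357; α₂ = α₁·K2/[H⁺] = 0.05142
α₁ + 2α₂ = 1.0385
DIC = CA / (α₁ + 2α₂) = 2.37 / 1.0385 = 2.28 mmol/kg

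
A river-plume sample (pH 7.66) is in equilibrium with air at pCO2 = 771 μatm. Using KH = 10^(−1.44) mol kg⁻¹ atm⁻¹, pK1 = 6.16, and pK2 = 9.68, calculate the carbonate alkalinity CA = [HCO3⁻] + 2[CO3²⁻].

[CO2*] = KH · pCO2 = 10^(−1.44) × 771×10^-6 = 2.799×10^-5 mol/kg
α₀ = 1/(1 + K1/[H⁺] + K1K2/[H⁺]²) = 1/(1 + 10^+1.50 + 10^-0.52) = 0.03037
DIC = [CO2*]/α₀ = 2.799×10^-5 / 0.03037 = 0.9217 mmol/kg
CA = (α₁ + 2α₂)·DIC = (0.9605 + 2×0.009172) × 0.9217 = 0.902 mmol/kg

CA = 0.902 mmol/kg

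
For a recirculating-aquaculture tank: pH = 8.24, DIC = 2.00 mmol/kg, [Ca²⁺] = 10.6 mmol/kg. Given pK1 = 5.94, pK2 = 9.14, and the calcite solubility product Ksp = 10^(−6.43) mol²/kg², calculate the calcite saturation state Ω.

α₂ = 1 / (1 + [H⁺]/K2 + [H⁺]²/(K1K2)) = 1 / (1 + 10^+0.90 + 10^-1.40)
   = 1 / (1 + 7.9433 + 0.039811) = 1/8.9831 = 0.1113
[CO3²⁻] = α₂ × DIC = 0.1113 × 2.00 = 0.2226 mmol/kg
Ksp = 10^(−6.43) = 3.715×10^-7
Ω = [Ca²⁺][CO3²⁻]/Ksp = (10.6×10^-3)(2.226×10^-4) / 3.715×10^-7 = 6.35

Ω = 6.35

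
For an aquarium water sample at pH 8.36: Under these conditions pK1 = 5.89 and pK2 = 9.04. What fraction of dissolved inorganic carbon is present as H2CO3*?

α₀ = 0.00280

α₀ = 1 / (1 + K1/[H⁺] + K1K2/[H⁺]²) = 1 / (1 + 10^+2.47 + 10^+1.79)
   = 1 / (1 + 295.12 + 61.660) = 1/357.78 = 0.002795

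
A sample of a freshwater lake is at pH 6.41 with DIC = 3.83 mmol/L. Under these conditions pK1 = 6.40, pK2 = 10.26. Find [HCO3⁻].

α₁ = 1 / (1 + [H⁺]/K1 + K2/[H⁺]) = 1 / (1 + 10^-0.01 + 10^-3.85)
   = 1 / (1 + 0.97724 + 0.00014125) = 1/1.9774 = 0.5057
[HCO3⁻] = α₁ × DIC = 0.5057 × 3.83 = 1.94 mmol/L

[HCO3⁻] = 1.94 mmol/L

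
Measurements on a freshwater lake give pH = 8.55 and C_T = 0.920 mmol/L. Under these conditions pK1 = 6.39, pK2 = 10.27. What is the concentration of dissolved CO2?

α₀ = 1 / (1 + K1/[H⁺] + K1K2/[H⁺]²) = 1 / (1 + 10^+2.16 + 10^+0.44)
   = 1 / (1 + 144.54 + 2.7542) = 1/148.30 = 0.006743
[CO2*] = α₀ × DIC = 0.006743 × 0.920 = 0.00620 mmol/L = 6.20 μmol/L

[CO2*] = 6.20 μmol/L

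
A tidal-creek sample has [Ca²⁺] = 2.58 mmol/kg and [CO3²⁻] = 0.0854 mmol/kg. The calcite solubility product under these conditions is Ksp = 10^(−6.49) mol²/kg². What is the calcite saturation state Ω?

Ω = 0.681

Ksp = 10^(−6.49) = 3.236×10^-7
Ω = [Ca²⁺][CO3²⁻]/Ksp = (2.58×10^-3)(0.0854×10^-3) / 3.236×10^-7 = 0.681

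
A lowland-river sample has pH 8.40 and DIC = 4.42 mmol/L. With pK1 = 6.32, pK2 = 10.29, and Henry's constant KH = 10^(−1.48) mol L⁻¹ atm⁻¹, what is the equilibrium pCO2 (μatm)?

α₀ = 1 / (1 + K1/[H⁺] + K1K2/[H⁺]²) = 1 / (1 + 10^+2.08 + 10^+0.19)
   = 1 / (1 + 120.23 + 1.5488) = 1/122.78 = 0.008145
[CO2*] = α₀ × DIC = 0.008145 × 4.42 = 0.03600 mmol/L
pCO2 = [CO2*]/KH = 3.600×10^-5 / 3.311×10^-2 = 1090 μatm

pCO2 = 1090 μatm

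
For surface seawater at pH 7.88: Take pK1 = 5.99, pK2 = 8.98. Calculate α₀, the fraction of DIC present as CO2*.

α₀ = 1 / (1 + K1/[H⁺] + K1K2/[H⁺]²) = 1 / (1 + 10^+1.89 + 10^+0.79)
   = 1 / (1 + 77.625 + 6.1660) = 1/84.791 = 0.01179

α₀ = 0.0118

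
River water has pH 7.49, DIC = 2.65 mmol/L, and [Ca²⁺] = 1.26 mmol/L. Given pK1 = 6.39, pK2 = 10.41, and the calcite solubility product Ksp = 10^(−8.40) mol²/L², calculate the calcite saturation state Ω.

Ω = 0.933

α₂ = 1 / (1 + [H⁺]/K2 + [H⁺]²/(K1K2)) = 1 / (1 + 10^+2.92 + 10^+1.82)
   = 1 / (1 + 831.76 + 66.069) = 1/898.83 = 0.001113
[CO3²⁻] = α₂ × DIC = 0.001113 × 2.65 = 0.002948 mmol/L = 2.948 μmol/L
Ksp = 10^(−8.40) = 3.981×10^-9
Ω = [Ca²⁺][CO3²⁻]/Ksp = (1.26×10^-3)(2.948×10^-6) / 3.981×10^-9 = 0.933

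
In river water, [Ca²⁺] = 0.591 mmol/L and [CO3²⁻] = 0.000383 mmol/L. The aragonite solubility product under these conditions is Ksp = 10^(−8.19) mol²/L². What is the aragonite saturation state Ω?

Ksp = 10^(−8.19) = 6.457×10^-9
Ω = [Ca²⁺][CO3²⁻]/Ksp = (0.591×10^-3)(0.000383×10^-3) / 6.457×10^-9 = 0.0351

Ω = 0.0351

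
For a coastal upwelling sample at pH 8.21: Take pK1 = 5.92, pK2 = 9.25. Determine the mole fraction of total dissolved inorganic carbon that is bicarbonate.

α₁ = 0.912

α₁ = 1 / (1 + [H⁺]/K1 + K2/[H⁺]) = 1 / (1 + 10^-2.29 + 10^-1.04)
   = 1 / (1 + 0.0051286 + 0.091201) = 1/1.0963 = 0.9121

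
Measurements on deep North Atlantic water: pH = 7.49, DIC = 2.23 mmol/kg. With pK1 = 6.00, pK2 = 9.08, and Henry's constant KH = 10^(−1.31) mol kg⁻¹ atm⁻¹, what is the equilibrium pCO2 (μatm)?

α₀ = 1 / (1 + K1/[H⁺] + K1K2/[H⁺]²) = 1 / (1 + 10^+1.49 + 10^-0.10)
   = 1 / (1 + 30.903 + 0.79433) = 1/32.697 = 0.03058
[CO2*] = α₀ × DIC = 0.03058 × 2.23 = 0.06820 mmol/kg
pCO2 = [CO2*]/KH = 6.820×10^-5 / 4.898×10^-2 = 1390 μatm

pCO2 = 1390 μatm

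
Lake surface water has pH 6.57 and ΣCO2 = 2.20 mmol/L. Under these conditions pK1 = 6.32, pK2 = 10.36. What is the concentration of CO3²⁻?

α₂ = 1 / (1 + [H⁺]/K2 + [H⁺]²/(K1K2)) = 1 / (1 + 10^+3.79 + 10^+3.54)
   = 1 / (1 + 6166.0 + 3467.4) = 1/9634.3 = 0.0001038
[CO3²⁻] = α₂ × DIC = 0.0001038 × 2.20 = 0.000228 mmol/L = 0.228 μmol/L

[CO3²⁻] = 0.228 μmol/L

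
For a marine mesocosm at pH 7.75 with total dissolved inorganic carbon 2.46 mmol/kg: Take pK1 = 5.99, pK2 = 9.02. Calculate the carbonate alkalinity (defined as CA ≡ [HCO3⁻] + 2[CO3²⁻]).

CA = [HCO3⁻] + 2[CO3²⁻] = (α₁ + 2α₂)·DIC
At pH 7.75: [H⁺]/K1 = 10^-1.76 = 0.017378, K2/[H⁺] = 10^-1.27 = 0.053703
α₁ = 1/(1 + 0.017378 + 0.053703) = 1/1.0711 = 0.9336; α₂ = α₁·K2/[H⁺] = 0.05014
α₁ + 2α₂ = 1.0339
CA = 1.0339 × 2.46 = 2.54 mmol/kg

CA = 2.54 mmol/kg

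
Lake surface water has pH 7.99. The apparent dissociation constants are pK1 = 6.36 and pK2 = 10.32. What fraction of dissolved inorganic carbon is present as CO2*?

α₀ = 1 / (1 + K1/[H⁺] + K1K2/[H⁺]²) = 1 / (1 + 10^+1.63 + 10^-0.70)
   = 1 / (1 + 42.658 + 0.19953) = 1/43.857 = 0.02280

α₀ = 0.0228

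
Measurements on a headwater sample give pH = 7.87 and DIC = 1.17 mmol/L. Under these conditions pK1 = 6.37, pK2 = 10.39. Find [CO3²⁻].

[CO3²⁻] = 3.42 μmol/L

α₂ = 1 / (1 + [H⁺]/K2 + [H⁺]²/(K1K2)) = 1 / (1 + 10^+2.52 + 10^+1.02)
   = 1 / (1 + 331.13 + 10.471) = 1/342.60 = 0.002919
[CO3²⁻] = α₂ × DIC = 0.002919 × 1.17 = 0.00342 mmol/L = 3.42 μmol/L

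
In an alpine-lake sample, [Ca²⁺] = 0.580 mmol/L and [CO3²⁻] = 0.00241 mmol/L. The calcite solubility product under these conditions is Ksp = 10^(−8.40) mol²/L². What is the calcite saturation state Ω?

Ω = 0.351

Ksp = 10^(−8.40) = 3.981×10^-9
Ω = [Ca²⁺][CO3²⁻]/Ksp = (0.580×10^-3)(0.00241×10^-3) / 3.981×10^-9 = 0.351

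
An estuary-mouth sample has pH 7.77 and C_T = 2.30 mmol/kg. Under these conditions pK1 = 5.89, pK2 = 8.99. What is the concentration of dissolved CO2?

[CO2*] = 0.0282 mmol/kg

α₀ = 1 / (1 + K1/[H⁺] + K1K2/[H⁺]²) = 1 / (1 + 10^+1.88 + 10^+0.66)
   = 1 / (1 + 75.858 + 4.5709) = 1/81.429 = 0.01228
[CO2*] = α₀ × DIC = 0.01228 × 2.30 = 0.0282 mmol/kg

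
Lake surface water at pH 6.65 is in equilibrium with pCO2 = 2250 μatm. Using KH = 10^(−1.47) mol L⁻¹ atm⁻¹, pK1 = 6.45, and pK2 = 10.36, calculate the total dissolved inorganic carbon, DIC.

[CO2*] = KH · pCO2 = 10^(−1.47) × 2250×10^-6 = 7.624×10^-5 mol/L
α₀ = 1/(1 + K1/[H⁺] + K1K2/[H⁺]²) = 1/(1 + 10^+0.20 + 10^-3.51) = 0.3868
DIC = [CO2*]/α₀ = 7.624×10^-5 / 0.3868 = 0.197 mmol/L

DIC = 0.197 mmol/L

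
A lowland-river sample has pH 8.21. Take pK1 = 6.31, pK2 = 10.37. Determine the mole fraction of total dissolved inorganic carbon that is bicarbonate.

α₁ = 1 / (1 + [H⁺]/K1 + K2/[H⁺]) = 1 / (1 + 10^-1.90 + 10^-2.16)
   = 1 / (1 + 0.012589 + 0.0069183) = 1/1.0195 = 0.9809

α₁ = 0.981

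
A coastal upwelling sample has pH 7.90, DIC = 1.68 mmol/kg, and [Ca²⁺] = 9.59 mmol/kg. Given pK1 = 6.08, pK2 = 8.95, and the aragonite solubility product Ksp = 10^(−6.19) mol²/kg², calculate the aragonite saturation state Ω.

α₂ = 1 / (1 + [H⁺]/K2 + [H⁺]²/(K1K2)) = 1 / (1 + 10^+1.05 + 10^-0.77)
   = 1 / (1 + 11.220 + 0.16982) = 1/12.390 = 0.08071
[CO3²⁻] = α₂ × DIC = 0.08071 × 1.68 = 0.1356 mmol/kg
Ksp = 10^(−6.19) = 6.457×10^-7
Ω = [Ca²⁺][CO3²⁻]/Ksp = (9.59×10^-3)(1.356×10^-4) / 6.457×10^-7 = 2.01

Ω = 2.01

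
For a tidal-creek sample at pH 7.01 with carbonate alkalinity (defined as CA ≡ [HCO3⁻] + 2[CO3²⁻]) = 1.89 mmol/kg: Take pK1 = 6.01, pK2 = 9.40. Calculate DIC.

CA = [HCO3⁻] + 2[CO3²⁻] = (α₁ + 2α₂)·DIC
At pH 7.01: [H⁺]/K1 = 10^-1.00 = 0.10000, K2/[H⁺] = 10^-2.39 = 0.0040738
α₁ = 1/(1 + 0.10000 + 0.0040738) = 1/1.1041 = 0.9057; α₂ = α₁·K2/[H⁺] = 0.003690
α₁ + 2α₂ = 0.9131
DIC = CA / (α₁ + 2α₂) = 1.89 / 0.9131 = 2.07 mmol/kg

DIC = 2.07 mmol/kg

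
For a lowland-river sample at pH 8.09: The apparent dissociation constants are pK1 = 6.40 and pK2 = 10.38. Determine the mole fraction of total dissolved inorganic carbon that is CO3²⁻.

α₂ = 1 / (1 + [H⁺]/K2 + [H⁺]²/(K1K2)) = 1 / (1 + 10^+2.29 + 10^+0.60)
   = 1 / (1 + 194.98 + 3.9811) = 1/199.97 = 0.005001

α₂ = 0.00500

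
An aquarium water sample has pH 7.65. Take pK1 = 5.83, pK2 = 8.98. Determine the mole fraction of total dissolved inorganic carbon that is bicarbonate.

α₁ = 1 / (1 + [H⁺]/K1 + K2/[H⁺]) = 1 / (1 + 10^-1.82 + 10^-1.33)
   = 1 / (1 + 0.015136 + 0.046774) = 1/1.0619 = 0.9417

α₁ = 0.942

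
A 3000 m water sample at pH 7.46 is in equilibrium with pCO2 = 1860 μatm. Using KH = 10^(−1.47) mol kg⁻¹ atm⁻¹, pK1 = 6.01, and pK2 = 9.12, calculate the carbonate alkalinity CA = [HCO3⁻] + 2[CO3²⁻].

CA = 1.85 mmol/kg

[CO2*] = KH · pCO2 = 10^(−1.47) × 1860×10^-6 = 6.303×10^-5 mol/kg
α₀ = 1/(1 + K1/[H⁺] + K1K2/[H⁺]²) = 1/(1 + 10^+1.45 + 10^-0.21) = 0.03356
DIC = [CO2*]/α₀ = 6.303×10^-5 / 0.03356 = 1.878 mmol/kg
CA = (α₁ + 2α₂)·DIC = (0.9458 + 2×0.02069) × 1.878 = 1.85 mmol/kg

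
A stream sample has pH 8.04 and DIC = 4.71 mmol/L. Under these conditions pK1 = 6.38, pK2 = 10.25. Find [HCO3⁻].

α₁ = 1 / (1 + [H⁺]/K1 + K2/[H⁺]) = 1 / (1 + 10^-1.66 + 10^-2.21)
   = 1 / (1 + 0.021878 + 0.0061660) = 1/1.0280 = 0.9727
[HCO3⁻] = α₁ × DIC = 0.9727 × 4.71 = 4.58 mmol/L

[HCO3⁻] = 4.58 mmol/L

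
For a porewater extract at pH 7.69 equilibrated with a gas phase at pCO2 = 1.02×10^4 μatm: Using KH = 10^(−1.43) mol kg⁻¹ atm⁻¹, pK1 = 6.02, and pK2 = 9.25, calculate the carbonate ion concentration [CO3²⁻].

[CO2*] = KH · pCO2 = 10^(−1.43) × 1.02×10^4×10^-6 = 3.790×10^-4 mol/kg
α₀ = 1/(1 + K1/[H⁺] + K1K2/[H⁺]²) = 1/(1 + 10^+1.67 + 10^+0.11) = 0.02038
DIC = [CO2*]/α₀ = 3.790×10^-4 / 0.02038 = 18.59 mmol/kg
[CO3²⁻] = α₂·DIC; α₂ = 0.02626, so [CO3²⁻] = 0.02626 × 18.59 = 0.488 mmol/kg

[CO3²⁻] = 0.488 mmol/kg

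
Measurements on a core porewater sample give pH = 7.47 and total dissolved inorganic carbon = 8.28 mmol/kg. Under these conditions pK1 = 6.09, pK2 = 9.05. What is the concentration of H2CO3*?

[CO2*] = 0.323 mmol/kg

α₀ = 1 / (1 + K1/[H⁺] + K1K2/[H⁺]²) = 1 / (1 + 10^+1.38 + 10^-0.20)
   = 1 / (1 + 23.988 + 0.63096) = 1/25.619 = 0.03903
[CO2*] = α₀ × DIC = 0.03903 × 8.28 = 0.323 mmol/kg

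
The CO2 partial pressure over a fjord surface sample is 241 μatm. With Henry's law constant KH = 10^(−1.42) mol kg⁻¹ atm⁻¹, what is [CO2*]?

[CO2*] = 9.16 μmol/kg

KH = 10^(−1.42) = 3.802×10^-2 mol kg⁻¹ atm⁻¹
[CO2*] = KH · pCO2 = 3.802×10^-2 × 241×10^-6 atm = 9.16×10^-6 mol/kg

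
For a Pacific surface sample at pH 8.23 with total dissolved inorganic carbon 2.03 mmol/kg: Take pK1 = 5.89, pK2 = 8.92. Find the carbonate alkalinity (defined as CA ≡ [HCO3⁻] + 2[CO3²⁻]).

CA = 2.37 mmol/kg

CA = [HCO3⁻] + 2[CO3²⁻] = (α₁ + 2α₂)·DIC
At pH 8.23: [H⁺]/K1 = 10^-2.34 = 0.0045709, K2/[H⁺] = 10^-0.69 = 0.20417
α₁ = 1/(1 + 0.0045709 + 0.20417) = 1/1.2087 = 0.8273; α₂ = α₁·K2/[H⁺] = 0.1689
α₁ + 2α₂ = 1.1651
CA = 1.1651 × 2.03 = 2.37 mmol/kg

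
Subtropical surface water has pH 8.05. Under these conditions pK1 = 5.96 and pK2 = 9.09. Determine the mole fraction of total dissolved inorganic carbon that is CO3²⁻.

α₂ = 1 / (1 + [H⁺]/K2 + [H⁺]²/(K1K2)) = 1 / (1 + 10^+1.04 + 10^-1.05)
   = 1 / (1 + 10.965 + 0.089125) = 1/12.054 = 0.08296

α₂ = 0.0830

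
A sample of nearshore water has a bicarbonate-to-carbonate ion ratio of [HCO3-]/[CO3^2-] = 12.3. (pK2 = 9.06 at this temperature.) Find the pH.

From K2 = [H⁺][CO3^2-]/[HCO3-]:  pH = pK2 − log₁₀([HCO3-]/[CO3^2-])
log₁₀(12.3) = +1.090
pH = 9.06 − (+1.090) = 7.97

pH = 7.97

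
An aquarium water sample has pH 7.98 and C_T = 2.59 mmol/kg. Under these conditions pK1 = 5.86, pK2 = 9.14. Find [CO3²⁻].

[CO3²⁻] = 0.166 mmol/kg

α₂ = 1 / (1 + [H⁺]/K2 + [H⁺]²/(K1K2)) = 1 / (1 + 10^+1.16 + 10^-0.96)
   = 1 / (1 + 14.454 + 0.10965) = 1/15.564 = 0.06425
[CO3²⁻] = α₂ × DIC = 0.06425 × 2.59 = 0.166 mmol/kg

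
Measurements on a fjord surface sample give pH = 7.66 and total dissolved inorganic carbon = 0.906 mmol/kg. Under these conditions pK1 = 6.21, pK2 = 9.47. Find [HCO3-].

[HCO3⁻] = 0.862 mmol/kg

α₁ = 1 / (1 + [H⁺]/K1 + K2/[H⁺]) = 1 / (1 + 10^-1.45 + 10^-1.81)
   = 1 / (1 + 0.035481 + 0.015488) = 1/1.0510 = 0.9515
[HCO3⁻] = α₁ × DIC = 0.9515 × 0.906 = 0.862 mmol/kg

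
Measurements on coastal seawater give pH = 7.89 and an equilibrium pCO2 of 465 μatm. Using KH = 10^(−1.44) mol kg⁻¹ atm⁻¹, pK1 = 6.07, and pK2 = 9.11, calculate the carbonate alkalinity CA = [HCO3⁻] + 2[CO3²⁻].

CA = 1.25 mmol/kg

[CO2*] = KH · pCO2 = 10^(−1.44) × 465×10^-6 = 1.688×10^-5 mol/kg
α₀ = 1/(1 + K1/[H⁺] + K1K2/[H⁺]²) = 1/(1 + 10^+1.82 + 10^+0.60) = 0.01407
DIC = [CO2*]/α₀ = 1.688×10^-5 / 0.01407 = 1.200 mmol/kg
CA = (α₁ + 2α₂)·DIC = (0.9299 + 2×0.05603) × 1.200 = 1.25 mmol/kg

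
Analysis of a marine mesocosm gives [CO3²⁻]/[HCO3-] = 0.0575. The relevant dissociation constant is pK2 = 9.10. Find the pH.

From K2 = [H⁺][CO3²⁻]/[HCO3-]:  pH = pK2 + log₁₀([CO3²⁻]/[HCO3-])
log₁₀(0.0575) = -1.240
pH = 9.10 + (-1.240) = 7.86

pH = 7.86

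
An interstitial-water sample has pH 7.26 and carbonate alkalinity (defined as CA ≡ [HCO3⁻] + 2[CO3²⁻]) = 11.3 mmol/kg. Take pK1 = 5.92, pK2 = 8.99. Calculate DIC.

DIC = 11.6 mmol/kg

CA = [HCO3⁻] + 2[CO3²⁻] = (α₁ + 2α₂)·DIC
At pH 7.26: [H⁺]/K1 = 10^-1.34 = 0.045709, K2/[H⁺] = 10^-1.73 = 0.018621
α₁ = 1/(1 + 0.045709 + 0.018621) = 1/1.0643 = 0.9396; α₂ = α₁·K2/[H⁺] = 0.01750
α₁ + 2α₂ = 0.9745
DIC = CA / (α₁ + 2α₂) = 11.3 / 0.9745 = 11.6 mmol/kg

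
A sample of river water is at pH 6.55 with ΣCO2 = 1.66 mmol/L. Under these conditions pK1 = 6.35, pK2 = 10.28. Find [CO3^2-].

α₂ = 1 / (1 + [H⁺]/K2 + [H⁺]²/(K1K2)) = 1 / (1 + 10^+3.73 + 10^+3.53)
   = 1 / (1 + 5370.3 + 3388.4) = 1/8759.8 = 0.0001142
[CO3²⁻] = α₂ × DIC = 0.0001142 × 1.66 = 0.000190 mmol/L = 0.190 μmol/L

[CO3²⁻] = 0.190 μmol/L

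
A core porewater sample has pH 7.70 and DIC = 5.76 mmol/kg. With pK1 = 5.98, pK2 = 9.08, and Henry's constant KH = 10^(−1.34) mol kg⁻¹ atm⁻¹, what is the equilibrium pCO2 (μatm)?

pCO2 = 2260 μatm

α₀ = 1 / (1 + K1/[H⁺] + K1K2/[H⁺]²) = 1 / (1 + 10^+1.72 + 10^+0.34)
   = 1 / (1 + 52.481 + 2.1878) = 1/55.669 = 0.01796
[CO2*] = α₀ × DIC = 0.01796 × 5.76 = 0.1035 mmol/kg
pCO2 = [CO2*]/KH = 1.035×10^-4 / 4.571×10^-2 = 2260 μatm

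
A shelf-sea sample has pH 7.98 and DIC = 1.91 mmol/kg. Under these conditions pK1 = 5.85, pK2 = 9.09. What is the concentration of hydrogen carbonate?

[HCO3⁻] = 1.76 mmol/kg

α₁ = 1 / (1 + [H⁺]/K1 + K2/[H⁺]) = 1 / (1 + 10^-2.13 + 10^-1.11)
   = 1 / (1 + 0.0074131 + 0.077625) = 1/1.0850 = 0.9216
[HCO3⁻] = α₁ × DIC = 0.9216 × 1.91 = 1.76 mmol/kg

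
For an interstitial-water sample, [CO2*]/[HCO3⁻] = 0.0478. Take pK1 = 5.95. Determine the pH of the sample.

From K1 = [H⁺][HCO3⁻]/[CO2*]:  pH = pK1 − log₁₀([CO2*]/[HCO3⁻])
log₁₀(0.0478) = -1.321
pH = 5.95 − (-1.321) = 7.27

pH = 7.27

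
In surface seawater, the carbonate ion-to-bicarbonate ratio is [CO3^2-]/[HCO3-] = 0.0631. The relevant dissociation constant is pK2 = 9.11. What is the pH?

From K2 = [H⁺][CO3^2-]/[HCO3-]:  pH = pK2 + log₁₀([CO3^2-]/[HCO3-])
log₁₀(0.0631) = -1.200
pH = 9.11 + (-1.200) = 7.91

pH = 7.91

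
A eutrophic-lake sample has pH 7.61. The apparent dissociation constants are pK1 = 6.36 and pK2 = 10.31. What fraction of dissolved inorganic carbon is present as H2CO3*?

α₀ = 1 / (1 + K1/[H⁺] + K1K2/[H⁺]²) = 1 / (1 + 10^+1.25 + 10^-1.45)
   = 1 / (1 + 17.783 + 0.035481) = 1/18.818 = 0.05314

α₀ = 0.0531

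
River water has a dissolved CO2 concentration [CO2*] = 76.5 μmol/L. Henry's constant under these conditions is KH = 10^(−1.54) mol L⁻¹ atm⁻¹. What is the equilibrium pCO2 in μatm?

KH = 10^(−1.54) = 2.884×10^-2 mol L⁻¹ atm⁻¹
pCO2 = [CO2*]/KH = 76.5×10^-6 / 2.884×10^-2 = 2.65×10^-3 atm = 2650 μatm

pCO2 = 2650 μatm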